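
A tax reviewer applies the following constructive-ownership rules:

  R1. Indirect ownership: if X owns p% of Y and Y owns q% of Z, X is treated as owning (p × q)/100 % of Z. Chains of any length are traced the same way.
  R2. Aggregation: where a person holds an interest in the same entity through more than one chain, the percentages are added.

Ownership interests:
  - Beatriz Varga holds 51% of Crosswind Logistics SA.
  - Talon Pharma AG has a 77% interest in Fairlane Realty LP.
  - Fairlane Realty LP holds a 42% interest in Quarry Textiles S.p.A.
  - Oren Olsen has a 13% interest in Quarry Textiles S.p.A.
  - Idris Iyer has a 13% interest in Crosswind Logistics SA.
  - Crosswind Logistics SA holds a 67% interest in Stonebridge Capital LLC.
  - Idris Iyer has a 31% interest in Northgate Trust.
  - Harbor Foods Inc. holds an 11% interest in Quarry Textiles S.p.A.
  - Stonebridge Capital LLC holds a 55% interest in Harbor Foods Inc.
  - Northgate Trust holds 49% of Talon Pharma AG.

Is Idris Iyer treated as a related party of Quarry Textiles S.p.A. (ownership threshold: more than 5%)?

Yes

Chain via Northgate Trust → Talon Pharma AG → Fairlane Realty LP (R1): 31% × 49% × 77% × 42% = 4.912446% of Quarry Textiles S.p.A.
Chain via Crosswind Logistics SA → Stonebridge Capital LLC → Harbor Foods Inc. (R1): 13% × 67% × 55% × 11% = 0.526955% of Quarry Textiles S.p.A.
Aggregating (R2): 4.912446% + 0.526955% = 5.439401%.
5.439401% exceeds the 5% threshold, so Idris is a related party to Quarry Textiles S.p.A.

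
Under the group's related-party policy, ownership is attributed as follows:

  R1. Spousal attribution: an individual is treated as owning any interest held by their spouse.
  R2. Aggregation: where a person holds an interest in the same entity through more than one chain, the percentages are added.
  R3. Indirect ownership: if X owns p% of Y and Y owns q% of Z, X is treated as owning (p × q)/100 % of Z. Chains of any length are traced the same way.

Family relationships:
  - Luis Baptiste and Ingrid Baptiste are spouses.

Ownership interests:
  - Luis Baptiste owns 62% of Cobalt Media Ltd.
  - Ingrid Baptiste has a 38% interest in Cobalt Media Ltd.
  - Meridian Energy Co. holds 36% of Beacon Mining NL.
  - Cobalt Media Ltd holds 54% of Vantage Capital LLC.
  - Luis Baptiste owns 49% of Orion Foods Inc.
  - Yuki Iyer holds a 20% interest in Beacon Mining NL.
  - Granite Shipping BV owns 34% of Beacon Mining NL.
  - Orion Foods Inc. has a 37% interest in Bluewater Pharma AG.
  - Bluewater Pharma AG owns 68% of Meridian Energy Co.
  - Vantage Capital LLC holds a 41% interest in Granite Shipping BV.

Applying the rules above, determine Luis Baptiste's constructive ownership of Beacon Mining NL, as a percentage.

11.965824%

By spousal attribution (R1), Luis Baptiste is treated as also owning Ingrid Baptiste's interest in Cobalt Media Ltd, giving 62% + 38% = 100%.
Chain via Cobalt Media Ltd → Vantage Capital LLC → Granite Shipping BV (R3): 100% × 54% × 41% × 34% = 7.5276% of Beacon Mining NL.
Chain via Orion Foods Inc. → Bluewater Pharma AG → Meridian Energy Co. (R3): 49% × 37% × 68% × 36% = 4.438224% of Beacon Mining NL.
Aggregating (R2): 7.5276% + 4.438224% = 11.965824%.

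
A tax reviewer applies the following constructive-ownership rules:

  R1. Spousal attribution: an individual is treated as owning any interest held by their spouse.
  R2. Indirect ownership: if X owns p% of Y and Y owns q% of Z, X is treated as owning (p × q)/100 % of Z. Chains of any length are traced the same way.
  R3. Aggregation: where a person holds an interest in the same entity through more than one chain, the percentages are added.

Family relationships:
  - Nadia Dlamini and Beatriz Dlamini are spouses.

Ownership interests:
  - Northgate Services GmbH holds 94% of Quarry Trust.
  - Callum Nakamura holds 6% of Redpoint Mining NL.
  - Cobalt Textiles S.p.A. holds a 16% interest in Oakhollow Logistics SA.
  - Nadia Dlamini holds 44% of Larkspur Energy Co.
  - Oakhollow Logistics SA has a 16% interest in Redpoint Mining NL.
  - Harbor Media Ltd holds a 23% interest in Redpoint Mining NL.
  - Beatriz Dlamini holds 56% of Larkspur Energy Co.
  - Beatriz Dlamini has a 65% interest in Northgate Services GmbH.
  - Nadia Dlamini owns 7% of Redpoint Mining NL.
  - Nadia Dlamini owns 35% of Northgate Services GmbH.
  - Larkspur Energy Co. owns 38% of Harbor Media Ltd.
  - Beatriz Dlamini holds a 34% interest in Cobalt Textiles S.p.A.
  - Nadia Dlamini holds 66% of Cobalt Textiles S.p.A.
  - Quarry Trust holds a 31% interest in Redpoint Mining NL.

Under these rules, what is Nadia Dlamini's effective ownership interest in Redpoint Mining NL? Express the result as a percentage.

47.44%

By spousal attribution (R1), Nadia Dlamini is treated as also owning Beatriz Dlamini's interest in Larkspur Energy Co, giving 44% + 56% = 100%.
By spousal attribution (R1), Nadia Dlamini is treated as also owning Beatriz Dlamini's interest in Northgate Services GmbH, giving 35% + 65% = 100%.
By spousal attribution (R1), Nadia Dlamini is treated as also owning Beatriz Dlamini's interest in Cobalt Textiles S.p.A, giving 66% + 34% = 100%.
Chain via Larkspur Energy Co. → Harbor Media Ltd (R2): 100% × 38% × 23% = 8.74% of Redpoint Mining NL.
Chain via Northgate Services GmbH → Quarry Trust (R2): 100% × 94% × 31% = 29.14% of Redpoint Mining NL.
Chain via Cobalt Textiles S.p.A. → Oakhollow Logistics SA (R2): 100% × 16% × 16% = 2.56% of Redpoint Mining NL.
Direct interest in Redpoint Mining NL: 7%.
Aggregating (R3): 8.74% + 29.14% + 2.56% + 7% = 47.44%.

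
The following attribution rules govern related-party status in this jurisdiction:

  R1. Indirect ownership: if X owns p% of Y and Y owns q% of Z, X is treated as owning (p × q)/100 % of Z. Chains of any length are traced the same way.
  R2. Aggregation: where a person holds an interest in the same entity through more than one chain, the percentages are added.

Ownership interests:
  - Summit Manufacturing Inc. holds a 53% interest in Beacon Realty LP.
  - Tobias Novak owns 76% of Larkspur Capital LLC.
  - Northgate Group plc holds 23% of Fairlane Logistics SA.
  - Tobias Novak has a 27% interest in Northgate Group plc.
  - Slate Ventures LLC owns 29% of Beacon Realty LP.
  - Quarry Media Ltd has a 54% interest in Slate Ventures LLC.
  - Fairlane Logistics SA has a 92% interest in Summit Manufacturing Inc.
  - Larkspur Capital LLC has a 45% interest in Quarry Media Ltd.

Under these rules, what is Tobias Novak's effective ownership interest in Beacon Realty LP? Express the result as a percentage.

Chain via Larkspur Capital LLC → Quarry Media Ltd → Slate Ventures LLC (R1): 76% × 45% × 54% × 29% = 5.35572% of Beacon Realty LP.
Chain via Northgate Group plc → Fairlane Logistics SA → Summit Manufacturing Inc. (R1): 27% × 23% × 92% × 53% = 3.027996% of Beacon Realty LP.
Aggregating (R2): 5.35572% + 3.027996% = 8.383716%.

8.383716%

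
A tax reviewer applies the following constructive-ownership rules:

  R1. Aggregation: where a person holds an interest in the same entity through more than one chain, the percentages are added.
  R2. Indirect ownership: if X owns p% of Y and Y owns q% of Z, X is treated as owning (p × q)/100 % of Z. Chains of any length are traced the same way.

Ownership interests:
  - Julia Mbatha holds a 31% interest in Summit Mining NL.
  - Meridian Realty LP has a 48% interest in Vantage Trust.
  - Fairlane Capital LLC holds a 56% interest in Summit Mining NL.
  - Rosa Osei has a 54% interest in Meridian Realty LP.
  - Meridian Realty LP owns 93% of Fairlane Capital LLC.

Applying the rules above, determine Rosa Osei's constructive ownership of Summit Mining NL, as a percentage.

Chain via Meridian Realty LP → Fairlane Capital LLC (R2): 54% × 93% × 56% = 28.1232% of Summit Mining NL.

28.1232%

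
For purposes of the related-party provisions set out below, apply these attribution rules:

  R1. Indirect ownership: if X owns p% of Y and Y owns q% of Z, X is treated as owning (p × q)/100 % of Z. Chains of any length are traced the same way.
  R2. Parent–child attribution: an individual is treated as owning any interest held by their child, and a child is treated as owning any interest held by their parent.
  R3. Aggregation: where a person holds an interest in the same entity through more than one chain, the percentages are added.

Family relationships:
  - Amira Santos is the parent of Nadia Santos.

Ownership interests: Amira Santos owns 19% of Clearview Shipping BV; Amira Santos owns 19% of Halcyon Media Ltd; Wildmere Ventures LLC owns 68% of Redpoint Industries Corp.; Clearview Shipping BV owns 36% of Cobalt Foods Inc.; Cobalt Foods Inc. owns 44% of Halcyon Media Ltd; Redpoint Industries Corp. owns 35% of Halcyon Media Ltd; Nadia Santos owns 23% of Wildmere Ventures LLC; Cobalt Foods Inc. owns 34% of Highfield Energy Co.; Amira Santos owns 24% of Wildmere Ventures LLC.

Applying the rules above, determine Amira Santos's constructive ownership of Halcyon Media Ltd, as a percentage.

By parent–child attribution (R2), Amira Santos is treated as also owning Nadia Santos's interest in Wildmere Ventures LLC, giving 24% + 23% = 47%.
Chain via Clearview Shipping BV → Cobalt Foods Inc. (R1): 19% × 36% × 44% = 3.0096% of Halcyon Media Ltd.
Chain via Wildmere Ventures LLC → Redpoint Industries Corp. (R1): 47% × 68% × 35% = 11.186% of Halcyon Media Ltd.
Direct interest in Halcyon Media Ltd: 19%.
Aggregating (R3): 3.0096% + 11.186% + 19% = 33.1956%.

33.1956%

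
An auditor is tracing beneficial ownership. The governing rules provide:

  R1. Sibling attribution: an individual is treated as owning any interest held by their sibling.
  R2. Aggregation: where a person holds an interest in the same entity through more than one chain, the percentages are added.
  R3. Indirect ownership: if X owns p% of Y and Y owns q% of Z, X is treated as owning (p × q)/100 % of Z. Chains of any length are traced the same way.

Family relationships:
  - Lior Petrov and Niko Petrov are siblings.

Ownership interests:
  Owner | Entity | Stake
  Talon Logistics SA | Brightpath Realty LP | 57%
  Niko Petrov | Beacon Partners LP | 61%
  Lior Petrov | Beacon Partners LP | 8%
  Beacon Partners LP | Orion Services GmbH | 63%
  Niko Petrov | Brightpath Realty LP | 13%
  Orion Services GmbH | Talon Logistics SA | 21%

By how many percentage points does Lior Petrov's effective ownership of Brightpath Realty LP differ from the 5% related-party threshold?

By sibling attribution (R1), Lior Petrov is treated as also owning Niko Petrov's interest in Beacon Partners LP, giving 8% + 61% = 69%.
By sibling attribution (R1), Lior Petrov is treated as owning Niko Petrov's 13% interest in Brightpath Realty LP.
Chain via Beacon Partners LP → Orion Services GmbH → Talon Logistics SA (R3): 69% × 63% × 21% × 57% = 5.203359% of Brightpath Realty LP.
Direct interest in Brightpath Realty LP: 13%.
Aggregating (R2): 5.203359% + 13% = 18.203359%.
18.203359% exceeds the 5% threshold by 13.203359 percentage points.

13.203359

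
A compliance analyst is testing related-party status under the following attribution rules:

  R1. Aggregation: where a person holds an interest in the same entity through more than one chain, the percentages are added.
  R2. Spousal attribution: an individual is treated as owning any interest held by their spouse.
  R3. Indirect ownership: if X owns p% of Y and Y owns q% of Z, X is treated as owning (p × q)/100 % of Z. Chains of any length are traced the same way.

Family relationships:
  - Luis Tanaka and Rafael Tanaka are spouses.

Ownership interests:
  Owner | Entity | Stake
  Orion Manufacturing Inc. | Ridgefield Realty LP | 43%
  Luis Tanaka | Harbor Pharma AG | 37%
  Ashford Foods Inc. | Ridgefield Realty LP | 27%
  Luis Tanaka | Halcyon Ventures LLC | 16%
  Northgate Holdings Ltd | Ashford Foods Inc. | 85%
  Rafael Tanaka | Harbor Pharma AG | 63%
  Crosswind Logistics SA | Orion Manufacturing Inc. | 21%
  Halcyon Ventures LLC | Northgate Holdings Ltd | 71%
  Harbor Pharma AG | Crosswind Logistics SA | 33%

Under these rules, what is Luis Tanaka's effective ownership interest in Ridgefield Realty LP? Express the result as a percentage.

5.58702%

By spousal attribution (R2), Luis Tanaka is treated as also owning Rafael Tanaka's interest in Harbor Pharma AG, giving 37% + 63% = 100%.
Chain via Harbor Pharma AG → Crosswind Logistics SA → Orion Manufacturing Inc. (R3): 100% × 33% × 21% × 43% = 2.9799% of Ridgefield Realty LP.
Chain via Halcyon Ventures LLC → Northgate Holdings Ltd → Ashford Foods Inc. (R3): 16% × 71% × 85% × 27% = 2.60712% of Ridgefield Realty LP.
Aggregating (R1): 2.9799% + 2.60712% = 5.58702%.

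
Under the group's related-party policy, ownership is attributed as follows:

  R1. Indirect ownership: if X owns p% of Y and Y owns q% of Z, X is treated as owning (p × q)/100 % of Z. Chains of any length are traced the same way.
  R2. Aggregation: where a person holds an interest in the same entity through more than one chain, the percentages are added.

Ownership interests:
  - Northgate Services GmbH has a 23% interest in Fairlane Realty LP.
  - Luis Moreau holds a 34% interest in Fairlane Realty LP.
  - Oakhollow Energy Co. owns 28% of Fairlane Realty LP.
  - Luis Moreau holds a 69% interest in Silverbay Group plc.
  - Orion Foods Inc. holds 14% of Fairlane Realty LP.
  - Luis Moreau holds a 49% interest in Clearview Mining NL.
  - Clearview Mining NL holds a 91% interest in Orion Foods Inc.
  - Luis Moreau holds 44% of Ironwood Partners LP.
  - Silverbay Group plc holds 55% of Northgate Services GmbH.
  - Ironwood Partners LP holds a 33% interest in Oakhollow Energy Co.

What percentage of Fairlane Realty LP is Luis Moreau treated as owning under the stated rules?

53.0367%

Chain via Silverbay Group plc → Northgate Services GmbH (R1): 69% × 55% × 23% = 8.7285% of Fairlane Realty LP.
Chain via Ironwood Partners LP → Oakhollow Energy Co. (R1): 44% × 33% × 28% = 4.0656% of Fairlane Realty LP.
Chain via Clearview Mining NL → Orion Foods Inc. (R1): 49% × 91% × 14% = 6.2426% of Fairlane Realty LP.
Direct interest in Fairlane Realty LP: 34%.
Aggregating (R2): 8.7285% + 4.0656% + 6.2426% + 34% = 53.0367%.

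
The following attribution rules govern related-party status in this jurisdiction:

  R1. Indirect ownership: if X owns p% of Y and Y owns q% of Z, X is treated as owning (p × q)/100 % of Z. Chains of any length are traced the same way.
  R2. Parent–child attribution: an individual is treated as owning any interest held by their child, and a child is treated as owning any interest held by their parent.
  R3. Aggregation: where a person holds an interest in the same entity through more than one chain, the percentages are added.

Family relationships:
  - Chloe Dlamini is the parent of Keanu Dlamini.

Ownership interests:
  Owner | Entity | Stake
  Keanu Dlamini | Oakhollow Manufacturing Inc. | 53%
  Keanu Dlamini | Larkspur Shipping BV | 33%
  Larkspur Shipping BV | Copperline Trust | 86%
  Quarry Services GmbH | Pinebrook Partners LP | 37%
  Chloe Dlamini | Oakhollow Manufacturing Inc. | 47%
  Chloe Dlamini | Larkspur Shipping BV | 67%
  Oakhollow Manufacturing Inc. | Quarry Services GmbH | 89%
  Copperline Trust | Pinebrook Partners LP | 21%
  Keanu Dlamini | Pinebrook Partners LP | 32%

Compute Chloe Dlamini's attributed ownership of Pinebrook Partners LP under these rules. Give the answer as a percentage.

82.99%

By parent–child attribution (R2), Chloe Dlamini is treated as also owning Keanu Dlamini's interest in Larkspur Shipping BV, giving 67% + 33% = 100%.
By parent–child attribution (R2), Chloe Dlamini is treated as also owning Keanu Dlamini's interest in Oakhollow Manufacturing Inc, giving 47% + 53% = 100%.
By parent–child attribution (R2), Chloe Dlamini is treated as owning Keanu Dlamini's 32% interest in Pinebrook Partners LP.
Chain via Larkspur Shipping BV → Copperline Trust (R1): 100% × 86% × 21% = 18.06% of Pinebrook Partners LP.
Chain via Oakhollow Manufacturing Inc. → Quarry Services GmbH (R1): 100% × 89% × 37% = 32.93% of Pinebrook Partners LP.
Direct interest in Pinebrook Partners LP: 32%.
Aggregating (R3): 18.06% + 32.93% + 32% = 82.99%.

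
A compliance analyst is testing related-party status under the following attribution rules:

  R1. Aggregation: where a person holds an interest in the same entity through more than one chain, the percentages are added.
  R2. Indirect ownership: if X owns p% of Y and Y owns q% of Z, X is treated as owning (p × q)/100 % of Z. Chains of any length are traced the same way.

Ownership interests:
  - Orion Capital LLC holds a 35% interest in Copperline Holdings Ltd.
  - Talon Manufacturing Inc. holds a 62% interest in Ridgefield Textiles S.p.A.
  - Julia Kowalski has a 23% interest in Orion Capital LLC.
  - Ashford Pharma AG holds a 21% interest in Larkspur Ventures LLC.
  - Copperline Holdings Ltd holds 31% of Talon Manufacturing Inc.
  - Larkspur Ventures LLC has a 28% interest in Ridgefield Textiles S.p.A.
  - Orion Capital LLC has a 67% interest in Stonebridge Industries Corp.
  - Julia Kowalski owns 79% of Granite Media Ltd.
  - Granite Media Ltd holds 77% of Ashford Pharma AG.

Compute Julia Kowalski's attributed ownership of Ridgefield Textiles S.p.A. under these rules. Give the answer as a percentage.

5.124014%

Chain via Orion Capital LLC → Copperline Holdings Ltd → Talon Manufacturing Inc. (R2): 23% × 35% × 31% × 62% = 1.54721% of Ridgefield Textiles S.p.A.
Chain via Granite Media Ltd → Ashford Pharma AG → Larkspur Ventures LLC (R2): 79% × 77% × 21% × 28% = 3.576804% of Ridgefield Textiles S.p.A.
Aggregating (R1): 1.54721% + 3.576804% = 5.124014%.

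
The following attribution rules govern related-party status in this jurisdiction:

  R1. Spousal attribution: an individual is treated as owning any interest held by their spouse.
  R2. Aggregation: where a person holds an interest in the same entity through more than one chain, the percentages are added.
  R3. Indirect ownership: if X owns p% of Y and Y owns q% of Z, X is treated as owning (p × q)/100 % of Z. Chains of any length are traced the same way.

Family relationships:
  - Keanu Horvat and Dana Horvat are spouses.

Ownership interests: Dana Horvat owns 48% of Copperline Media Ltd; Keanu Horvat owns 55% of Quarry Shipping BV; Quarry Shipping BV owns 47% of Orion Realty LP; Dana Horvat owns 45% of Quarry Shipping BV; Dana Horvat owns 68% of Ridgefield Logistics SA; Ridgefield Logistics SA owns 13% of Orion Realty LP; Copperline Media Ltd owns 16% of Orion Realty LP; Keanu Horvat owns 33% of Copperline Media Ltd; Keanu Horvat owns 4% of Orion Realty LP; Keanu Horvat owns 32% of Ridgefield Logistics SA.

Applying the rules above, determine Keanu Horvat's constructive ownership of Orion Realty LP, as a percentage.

By spousal attribution (R1), Keanu Horvat is treated as also owning Dana Horvat's interest in Quarry Shipping BV, giving 55% + 45% = 100%.
By spousal attribution (R1), Keanu Horvat is treated as also owning Dana Horvat's interest in Ridgefield Logistics SA, giving 32% + 68% = 100%.
By spousal attribution (R1), Keanu Horvat is treated as also owning Dana Horvat's interest in Copperline Media Ltd, giving 33% + 48% = 81%.
Chain via Quarry Shipping BV (R3): 100% × 47% = 47% of Orion Realty LP.
Chain via Ridgefield Logistics SA (R3): 100% × 13% = 13% of Orion Realty LP.
Chain via Copperline Media Ltd (R3): 81% × 16% = 12.96% of Orion Realty LP.
Direct interest in Orion Realty LP: 4%.
Aggregating (R2): 47% + 13% + 12.96% + 4% = 76.96%.

76.96%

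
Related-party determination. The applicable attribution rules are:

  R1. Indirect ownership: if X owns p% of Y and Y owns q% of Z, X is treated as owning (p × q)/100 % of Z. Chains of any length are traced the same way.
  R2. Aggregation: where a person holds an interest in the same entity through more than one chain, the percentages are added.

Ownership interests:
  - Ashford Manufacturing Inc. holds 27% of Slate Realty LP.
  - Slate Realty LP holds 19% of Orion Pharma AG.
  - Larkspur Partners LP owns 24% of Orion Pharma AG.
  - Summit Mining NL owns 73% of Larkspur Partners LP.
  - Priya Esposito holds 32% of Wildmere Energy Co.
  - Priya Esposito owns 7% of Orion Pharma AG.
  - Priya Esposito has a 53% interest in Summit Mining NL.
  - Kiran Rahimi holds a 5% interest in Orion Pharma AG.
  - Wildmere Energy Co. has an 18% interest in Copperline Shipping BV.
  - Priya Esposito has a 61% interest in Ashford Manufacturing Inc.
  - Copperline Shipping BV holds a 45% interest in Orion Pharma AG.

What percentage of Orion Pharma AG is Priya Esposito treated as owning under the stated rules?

Chain via Ashford Manufacturing Inc. → Slate Realty LP (R1): 61% × 27% × 19% = 3.1293% of Orion Pharma AG.
Chain via Summit Mining NL → Larkspur Partners LP (R1): 53% × 73% × 24% = 9.2856% of Orion Pharma AG.
Chain via Wildmere Energy Co. → Copperline Shipping BV (R1): 32% × 18% × 45% = 2.592% of Orion Pharma AG.
Direct interest in Orion Pharma AG: 7%.
Aggregating (R2): 3.1293% + 9.2856% + 2.592% + 7% = 22.0069%.

22.0069%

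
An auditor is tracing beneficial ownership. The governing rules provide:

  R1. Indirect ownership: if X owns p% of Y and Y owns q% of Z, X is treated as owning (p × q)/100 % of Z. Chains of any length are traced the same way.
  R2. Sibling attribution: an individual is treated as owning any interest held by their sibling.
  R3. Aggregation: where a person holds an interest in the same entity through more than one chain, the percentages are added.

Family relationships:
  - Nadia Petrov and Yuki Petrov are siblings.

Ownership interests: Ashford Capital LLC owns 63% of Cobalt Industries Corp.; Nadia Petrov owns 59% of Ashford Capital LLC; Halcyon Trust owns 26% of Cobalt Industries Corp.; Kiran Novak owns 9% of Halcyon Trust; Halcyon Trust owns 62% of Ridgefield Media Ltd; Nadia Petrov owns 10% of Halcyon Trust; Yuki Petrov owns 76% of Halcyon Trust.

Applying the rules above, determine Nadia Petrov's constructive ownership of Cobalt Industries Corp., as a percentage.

59.53%

By sibling attribution (R2), Nadia Petrov is treated as also owning Yuki Petrov's interest in Halcyon Trust, giving 10% + 76% = 86%.
Chain via Halcyon Trust (R1): 86% × 26% = 22.36% of Cobalt Industries Corp.
Chain via Ashford Capital LLC (R1): 59% × 63% = 37.17% of Cobalt Industries Corp.
Aggregating (R3): 22.36% + 37.17% = 59.53%.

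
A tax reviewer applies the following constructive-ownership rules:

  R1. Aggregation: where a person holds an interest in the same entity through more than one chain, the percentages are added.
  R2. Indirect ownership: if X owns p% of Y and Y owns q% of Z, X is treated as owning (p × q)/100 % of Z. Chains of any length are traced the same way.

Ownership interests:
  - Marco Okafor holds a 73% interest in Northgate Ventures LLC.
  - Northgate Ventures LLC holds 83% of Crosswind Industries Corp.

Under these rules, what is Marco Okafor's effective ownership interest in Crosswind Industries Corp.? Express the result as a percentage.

Chain via Northgate Ventures LLC (R2): 73% × 83% = 60.59% of Crosswind Industries Corp.

60.59%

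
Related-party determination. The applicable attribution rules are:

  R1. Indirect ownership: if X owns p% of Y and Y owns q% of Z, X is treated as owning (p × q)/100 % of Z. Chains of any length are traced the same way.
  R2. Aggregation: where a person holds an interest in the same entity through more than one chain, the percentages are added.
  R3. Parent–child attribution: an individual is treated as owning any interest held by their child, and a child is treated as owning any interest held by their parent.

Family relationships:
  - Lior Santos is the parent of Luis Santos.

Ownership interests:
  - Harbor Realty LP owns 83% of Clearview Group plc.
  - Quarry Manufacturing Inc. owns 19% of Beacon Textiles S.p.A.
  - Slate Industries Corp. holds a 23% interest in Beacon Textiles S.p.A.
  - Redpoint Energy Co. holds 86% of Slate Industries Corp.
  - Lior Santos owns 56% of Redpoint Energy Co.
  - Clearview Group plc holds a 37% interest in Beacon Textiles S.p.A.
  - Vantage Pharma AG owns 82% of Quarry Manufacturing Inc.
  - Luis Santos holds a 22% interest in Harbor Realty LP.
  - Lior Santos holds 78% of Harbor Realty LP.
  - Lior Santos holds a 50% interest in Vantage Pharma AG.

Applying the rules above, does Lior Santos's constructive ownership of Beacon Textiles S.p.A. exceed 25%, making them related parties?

Yes

By parent–child attribution (R3), Lior Santos is treated as also owning Luis Santos's interest in Harbor Realty LP, giving 78% + 22% = 100%.
Chain via Harbor Realty LP → Clearview Group plc (R1): 100% × 83% × 37% = 30.71% of Beacon Textiles S.p.A.
Chain via Redpoint Energy Co. → Slate Industries Corp. (R1): 56% × 86% × 23% = 11.0768% of Beacon Textiles S.p.A.
Chain via Vantage Pharma AG → Quarry Manufacturing Inc. (R1): 50% × 82% × 19% = 7.79% of Beacon Textiles S.p.A.
Aggregating (R2): 30.71% + 11.0768% + 7.79% = 49.5768%.
49.5768% exceeds the 25% threshold, so Lior is a related party to Beacon Textiles S.p.A.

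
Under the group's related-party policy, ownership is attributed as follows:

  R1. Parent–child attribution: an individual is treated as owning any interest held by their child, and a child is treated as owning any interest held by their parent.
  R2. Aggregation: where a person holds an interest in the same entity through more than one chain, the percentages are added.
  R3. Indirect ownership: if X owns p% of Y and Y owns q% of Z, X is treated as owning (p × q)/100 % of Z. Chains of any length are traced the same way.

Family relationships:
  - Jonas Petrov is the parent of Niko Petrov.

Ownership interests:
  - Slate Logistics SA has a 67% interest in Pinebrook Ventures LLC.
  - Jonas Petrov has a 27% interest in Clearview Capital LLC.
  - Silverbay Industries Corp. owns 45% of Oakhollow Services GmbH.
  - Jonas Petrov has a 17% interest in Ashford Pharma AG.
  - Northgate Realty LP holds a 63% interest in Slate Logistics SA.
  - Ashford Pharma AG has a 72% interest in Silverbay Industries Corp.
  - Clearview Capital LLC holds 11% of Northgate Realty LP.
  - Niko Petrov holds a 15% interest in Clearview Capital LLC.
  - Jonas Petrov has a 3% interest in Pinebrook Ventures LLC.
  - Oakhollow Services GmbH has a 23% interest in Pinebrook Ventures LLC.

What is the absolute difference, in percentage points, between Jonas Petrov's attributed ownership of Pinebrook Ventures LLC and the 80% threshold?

By parent–child attribution (R1), Jonas Petrov is treated as also owning Niko Petrov's interest in Clearview Capital LLC, giving 27% + 15% = 42%.
Chain via Ashford Pharma AG → Silverbay Industries Corp. → Oakhollow Services GmbH (R3): 17% × 72% × 45% × 23% = 1.26684% of Pinebrook Ventures LLC.
Chain via Clearview Capital LLC → Northgate Realty LP → Slate Logistics SA (R3): 42% × 11% × 63% × 67% = 1.950102% of Pinebrook Ventures LLC.
Direct interest in Pinebrook Ventures LLC: 3%.
Aggregating (R2): 1.26684% + 1.950102% + 3% = 6.216942%.
6.216942% falls short of the 80% threshold by 73.783058 percentage points.

73.783058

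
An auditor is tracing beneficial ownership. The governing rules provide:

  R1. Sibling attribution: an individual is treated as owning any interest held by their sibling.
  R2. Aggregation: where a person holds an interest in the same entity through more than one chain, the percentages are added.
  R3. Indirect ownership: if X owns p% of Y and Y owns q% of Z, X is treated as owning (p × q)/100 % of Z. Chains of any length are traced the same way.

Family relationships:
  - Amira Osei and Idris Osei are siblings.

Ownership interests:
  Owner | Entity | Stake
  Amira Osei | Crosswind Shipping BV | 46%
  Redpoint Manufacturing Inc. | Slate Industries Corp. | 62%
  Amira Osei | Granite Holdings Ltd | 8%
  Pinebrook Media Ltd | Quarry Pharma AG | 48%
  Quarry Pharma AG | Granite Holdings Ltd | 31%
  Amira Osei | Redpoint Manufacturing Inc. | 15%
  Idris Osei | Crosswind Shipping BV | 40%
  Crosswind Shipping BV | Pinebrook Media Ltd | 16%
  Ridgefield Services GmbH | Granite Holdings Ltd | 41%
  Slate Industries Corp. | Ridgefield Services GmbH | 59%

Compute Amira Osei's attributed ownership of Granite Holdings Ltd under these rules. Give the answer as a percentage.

By sibling attribution (R1), Amira Osei is treated as also owning Idris Osei's interest in Crosswind Shipping BV, giving 46% + 40% = 86%.
Chain via Redpoint Manufacturing Inc. → Slate Industries Corp. → Ridgefield Services GmbH (R3): 15% × 62% × 59% × 41% = 2.24967% of Granite Holdings Ltd.
Chain via Crosswind Shipping BV → Pinebrook Media Ltd → Quarry Pharma AG (R3): 86% × 16% × 48% × 31% = 2.047488% of Granite Holdings Ltd.
Direct interest in Granite Holdings Ltd: 8%.
Aggregating (R2): 2.24967% + 2.047488% + 8% = 12.297158%.

12.297158%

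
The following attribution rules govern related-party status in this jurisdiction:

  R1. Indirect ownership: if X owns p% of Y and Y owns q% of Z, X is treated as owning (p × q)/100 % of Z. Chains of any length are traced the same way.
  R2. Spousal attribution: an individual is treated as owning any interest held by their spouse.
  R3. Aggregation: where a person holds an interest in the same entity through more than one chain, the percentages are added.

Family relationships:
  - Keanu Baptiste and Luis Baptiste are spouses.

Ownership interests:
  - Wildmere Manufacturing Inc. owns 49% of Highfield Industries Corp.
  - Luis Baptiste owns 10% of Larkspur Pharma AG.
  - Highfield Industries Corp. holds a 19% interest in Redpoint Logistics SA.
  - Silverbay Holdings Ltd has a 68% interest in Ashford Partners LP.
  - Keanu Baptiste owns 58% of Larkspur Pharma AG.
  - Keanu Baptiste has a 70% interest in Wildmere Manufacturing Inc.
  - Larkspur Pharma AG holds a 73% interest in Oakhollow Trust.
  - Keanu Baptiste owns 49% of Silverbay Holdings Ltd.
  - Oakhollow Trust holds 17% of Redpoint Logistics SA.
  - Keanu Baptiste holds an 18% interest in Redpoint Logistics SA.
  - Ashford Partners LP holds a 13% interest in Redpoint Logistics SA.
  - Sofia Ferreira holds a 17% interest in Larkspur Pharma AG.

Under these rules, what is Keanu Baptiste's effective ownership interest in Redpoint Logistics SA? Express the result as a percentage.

By spousal attribution (R2), Keanu Baptiste is treated as also owning Luis Baptiste's interest in Larkspur Pharma AG, giving 58% + 10% = 68%.
Chain via Wildmere Manufacturing Inc. → Highfield Industries Corp. (R1): 70% × 49% × 19% = 6.517% of Redpoint Logistics SA.
Chain via Larkspur Pharma AG → Oakhollow Trust (R1): 68% × 73% × 17% = 8.4388% of Redpoint Logistics SA.
Chain via Silverbay Holdings Ltd → Ashford Partners LP (R1): 49% × 68% × 13% = 4.3316% of Redpoint Logistics SA.
Direct interest in Redpoint Logistics SA: 18%.
Aggregating (R3): 6.517% + 8.4388% + 4.3316% + 18% = 37.2874%.

37.2874%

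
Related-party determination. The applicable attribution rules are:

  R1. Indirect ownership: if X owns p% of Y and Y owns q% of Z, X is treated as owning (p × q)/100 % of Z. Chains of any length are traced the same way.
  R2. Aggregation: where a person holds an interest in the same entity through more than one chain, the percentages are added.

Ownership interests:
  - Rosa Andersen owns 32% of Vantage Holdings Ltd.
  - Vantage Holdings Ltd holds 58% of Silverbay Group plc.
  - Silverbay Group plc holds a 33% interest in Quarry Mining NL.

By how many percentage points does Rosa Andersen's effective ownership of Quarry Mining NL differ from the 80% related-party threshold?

73.8752

Chain via Vantage Holdings Ltd → Silverbay Group plc (R1): 32% × 58% × 33% = 6.1248% of Quarry Mining NL.
6.1248% falls short of the 80% threshold by 73.8752 percentage points.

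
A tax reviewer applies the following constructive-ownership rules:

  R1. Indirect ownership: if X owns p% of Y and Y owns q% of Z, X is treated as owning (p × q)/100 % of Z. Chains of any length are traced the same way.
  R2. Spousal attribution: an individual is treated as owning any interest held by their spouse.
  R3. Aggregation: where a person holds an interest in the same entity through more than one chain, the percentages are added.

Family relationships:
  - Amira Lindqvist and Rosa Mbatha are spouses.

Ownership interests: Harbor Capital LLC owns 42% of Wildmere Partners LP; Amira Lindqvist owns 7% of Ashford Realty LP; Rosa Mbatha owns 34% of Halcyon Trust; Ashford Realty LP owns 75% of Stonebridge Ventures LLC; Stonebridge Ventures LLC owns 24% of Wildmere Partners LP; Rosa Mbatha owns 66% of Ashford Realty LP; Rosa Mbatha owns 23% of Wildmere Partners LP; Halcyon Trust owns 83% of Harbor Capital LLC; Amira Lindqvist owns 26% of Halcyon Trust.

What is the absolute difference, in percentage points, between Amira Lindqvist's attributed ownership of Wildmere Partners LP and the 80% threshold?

22.944

By spousal attribution (R2), Amira Lindqvist is treated as also owning Rosa Mbatha's interest in Halcyon Trust, giving 26% + 34% = 60%.
By spousal attribution (R2), Amira Lindqvist is treated as also owning Rosa Mbatha's interest in Ashford Realty LP, giving 7% + 66% = 73%.
By spousal attribution (R2), Amira Lindqvist is treated as owning Rosa Mbatha's 23% interest in Wildmere Partners LP.
Chain via Halcyon Trust → Harbor Capital LLC (R1): 60% × 83% × 42% = 20.916% of Wildmere Partners LP.
Chain via Ashford Realty LP → Stonebridge Ventures LLC (R1): 73% × 75% × 24% = 13.14% of Wildmere Partners LP.
Direct interest in Wildmere Partners LP: 23%.
Aggregating (R3): 20.916% + 13.14% + 23% = 57.056%.
57.056% falls short of the 80% threshold by 22.944 percentage points.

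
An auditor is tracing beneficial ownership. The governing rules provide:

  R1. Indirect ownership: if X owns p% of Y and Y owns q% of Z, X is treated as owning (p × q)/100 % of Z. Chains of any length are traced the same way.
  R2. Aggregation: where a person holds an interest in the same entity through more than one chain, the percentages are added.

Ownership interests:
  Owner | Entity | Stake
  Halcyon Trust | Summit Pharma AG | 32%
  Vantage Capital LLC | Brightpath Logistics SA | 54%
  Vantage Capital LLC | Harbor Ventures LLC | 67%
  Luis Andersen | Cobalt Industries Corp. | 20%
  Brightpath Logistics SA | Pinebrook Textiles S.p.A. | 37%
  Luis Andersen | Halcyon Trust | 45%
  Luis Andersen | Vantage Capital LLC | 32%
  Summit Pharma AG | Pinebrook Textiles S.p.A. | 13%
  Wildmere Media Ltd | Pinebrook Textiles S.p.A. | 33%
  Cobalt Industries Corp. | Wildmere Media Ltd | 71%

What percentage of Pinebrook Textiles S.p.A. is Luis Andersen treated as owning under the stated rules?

Chain via Vantage Capital LLC → Brightpath Logistics SA (R1): 32% × 54% × 37% = 6.3936% of Pinebrook Textiles S.p.A.
Chain via Cobalt Industries Corp. → Wildmere Media Ltd (R1): 20% × 71% × 33% = 4.686% of Pinebrook Textiles S.p.A.
Chain via Halcyon Trust → Summit Pharma AG (R1): 45% × 32% × 13% = 1.872% of Pinebrook Textiles S.p.A.
Aggregating (R2): 6.3936% + 4.686% + 1.872% = 12.9516%.

12.9516%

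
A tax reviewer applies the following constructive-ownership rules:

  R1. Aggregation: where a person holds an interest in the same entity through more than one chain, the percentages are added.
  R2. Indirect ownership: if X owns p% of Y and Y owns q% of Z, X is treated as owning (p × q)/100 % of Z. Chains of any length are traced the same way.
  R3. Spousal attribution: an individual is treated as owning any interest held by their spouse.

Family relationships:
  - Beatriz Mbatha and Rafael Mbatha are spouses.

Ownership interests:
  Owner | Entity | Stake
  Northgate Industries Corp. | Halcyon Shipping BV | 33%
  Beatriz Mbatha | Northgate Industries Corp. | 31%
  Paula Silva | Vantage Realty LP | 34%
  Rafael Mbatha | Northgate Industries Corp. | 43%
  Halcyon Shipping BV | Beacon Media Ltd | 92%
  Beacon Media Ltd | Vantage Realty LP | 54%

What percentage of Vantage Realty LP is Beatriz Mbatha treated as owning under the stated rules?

By spousal attribution (R3), Beatriz Mbatha is treated as also owning Rafael Mbatha's interest in Northgate Industries Corp, giving 31% + 43% = 74%.
Chain via Northgate Industries Corp. → Halcyon Shipping BV → Beacon Media Ltd (R2): 74% × 33% × 92% × 54% = 12.131856% of Vantage Realty LP.

12.131856%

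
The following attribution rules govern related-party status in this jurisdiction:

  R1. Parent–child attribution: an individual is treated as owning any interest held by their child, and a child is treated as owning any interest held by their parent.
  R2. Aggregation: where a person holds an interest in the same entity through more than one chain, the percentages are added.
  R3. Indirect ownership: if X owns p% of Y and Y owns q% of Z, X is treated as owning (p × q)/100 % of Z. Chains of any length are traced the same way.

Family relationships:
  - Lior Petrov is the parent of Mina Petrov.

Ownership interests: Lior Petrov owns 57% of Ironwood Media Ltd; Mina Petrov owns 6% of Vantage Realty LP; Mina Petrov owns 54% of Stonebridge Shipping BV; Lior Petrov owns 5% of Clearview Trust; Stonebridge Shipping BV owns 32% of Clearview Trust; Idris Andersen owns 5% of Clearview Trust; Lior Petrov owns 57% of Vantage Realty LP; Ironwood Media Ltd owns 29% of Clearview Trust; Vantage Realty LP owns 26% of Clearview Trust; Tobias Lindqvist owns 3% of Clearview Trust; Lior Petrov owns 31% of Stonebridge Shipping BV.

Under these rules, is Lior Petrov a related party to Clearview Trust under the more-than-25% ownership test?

By parent–child attribution (R1), Lior Petrov is treated as also owning Mina Petrov's interest in Vantage Realty LP, giving 57% + 6% = 63%.
By parent–child attribution (R1), Lior Petrov is treated as also owning Mina Petrov's interest in Stonebridge Shipping BV, giving 31% + 54% = 85%.
Chain via Vantage Realty LP (R3): 63% × 26% = 16.38% of Clearview Trust.
Chain via Stonebridge Shipping BV (R3): 85% × 32% = 27.2% of Clearview Trust.
Chain via Ironwood Media Ltd (R3): 57% × 29% = 16.53% of Clearview Trust.
Direct interest in Clearview Trust: 5%.
Aggregating (R2): 16.38% + 27.2% + 16.53% + 5% = 65.11%.
65.11% exceeds the 25% threshold, so Lior is a related party to Clearview Trust.

Yes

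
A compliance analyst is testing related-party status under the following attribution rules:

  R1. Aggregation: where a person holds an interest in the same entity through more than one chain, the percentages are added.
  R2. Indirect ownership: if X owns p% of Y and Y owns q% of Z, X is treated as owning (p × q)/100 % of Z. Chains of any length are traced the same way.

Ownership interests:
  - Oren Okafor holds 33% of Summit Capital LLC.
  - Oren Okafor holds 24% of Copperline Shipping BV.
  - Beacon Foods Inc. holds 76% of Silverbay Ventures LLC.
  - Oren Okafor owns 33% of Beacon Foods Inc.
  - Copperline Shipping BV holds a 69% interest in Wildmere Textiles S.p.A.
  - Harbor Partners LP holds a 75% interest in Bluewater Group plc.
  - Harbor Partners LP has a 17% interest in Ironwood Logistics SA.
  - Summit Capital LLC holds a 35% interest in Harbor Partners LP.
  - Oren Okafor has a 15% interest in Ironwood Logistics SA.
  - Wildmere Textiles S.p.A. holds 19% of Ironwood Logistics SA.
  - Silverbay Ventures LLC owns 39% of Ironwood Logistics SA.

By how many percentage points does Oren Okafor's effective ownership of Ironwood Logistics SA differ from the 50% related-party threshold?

Chain via Summit Capital LLC → Harbor Partners LP (R2): 33% × 35% × 17% = 1.9635% of Ironwood Logistics SA.
Chain via Copperline Shipping BV → Wildmere Textiles S.p.A. (R2): 24% × 69% × 19% = 3.1464% of Ironwood Logistics SA.
Chain via Beacon Foods Inc. → Silverbay Ventures LLC (R2): 33% × 76% × 39% = 9.7812% of Ironwood Logistics SA.
Direct interest in Ironwood Logistics SA: 15%.
Aggregating (R1): 1.9635% + 3.1464% + 9.7812% + 15% = 29.8911%.
29.8911% falls short of the 50% threshold by 20.1089 percentage points.

20.1089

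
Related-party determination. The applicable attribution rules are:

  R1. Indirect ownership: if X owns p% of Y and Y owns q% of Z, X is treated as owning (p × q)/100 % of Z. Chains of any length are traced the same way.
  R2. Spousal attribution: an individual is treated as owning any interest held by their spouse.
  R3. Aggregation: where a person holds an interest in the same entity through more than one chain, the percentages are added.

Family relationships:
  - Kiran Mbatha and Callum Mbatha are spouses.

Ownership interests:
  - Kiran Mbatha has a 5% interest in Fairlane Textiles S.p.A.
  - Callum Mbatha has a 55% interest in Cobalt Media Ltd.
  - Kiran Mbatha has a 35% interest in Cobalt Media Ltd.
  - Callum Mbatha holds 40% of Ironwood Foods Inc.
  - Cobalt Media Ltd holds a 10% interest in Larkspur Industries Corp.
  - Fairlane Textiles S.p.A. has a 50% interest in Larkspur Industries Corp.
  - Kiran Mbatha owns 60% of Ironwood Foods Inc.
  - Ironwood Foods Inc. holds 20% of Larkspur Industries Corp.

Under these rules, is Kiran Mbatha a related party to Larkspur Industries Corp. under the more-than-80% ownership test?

By spousal attribution (R2), Kiran Mbatha is treated as also owning Callum Mbatha's interest in Cobalt Media Ltd, giving 35% + 55% = 90%.
By spousal attribution (R2), Kiran Mbatha is treated as also owning Callum Mbatha's interest in Ironwood Foods Inc, giving 60% + 40% = 100%.
Chain via Cobalt Media Ltd (R1): 90% × 10% = 9% of Larkspur Industries Corp.
Chain via Ironwood Foods Inc. (R1): 100% × 20% = 20% of Larkspur Industries Corp.
Chain via Fairlane Textiles S.p.A. (R1): 5% × 50% = 2.5% of Larkspur Industries Corp.
Aggregating (R3): 9% + 20% + 2.5% = 31.5%.
31.5% does not exceed the 80% threshold, so Kiran is not a related party to Larkspur Industries Corp.

No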